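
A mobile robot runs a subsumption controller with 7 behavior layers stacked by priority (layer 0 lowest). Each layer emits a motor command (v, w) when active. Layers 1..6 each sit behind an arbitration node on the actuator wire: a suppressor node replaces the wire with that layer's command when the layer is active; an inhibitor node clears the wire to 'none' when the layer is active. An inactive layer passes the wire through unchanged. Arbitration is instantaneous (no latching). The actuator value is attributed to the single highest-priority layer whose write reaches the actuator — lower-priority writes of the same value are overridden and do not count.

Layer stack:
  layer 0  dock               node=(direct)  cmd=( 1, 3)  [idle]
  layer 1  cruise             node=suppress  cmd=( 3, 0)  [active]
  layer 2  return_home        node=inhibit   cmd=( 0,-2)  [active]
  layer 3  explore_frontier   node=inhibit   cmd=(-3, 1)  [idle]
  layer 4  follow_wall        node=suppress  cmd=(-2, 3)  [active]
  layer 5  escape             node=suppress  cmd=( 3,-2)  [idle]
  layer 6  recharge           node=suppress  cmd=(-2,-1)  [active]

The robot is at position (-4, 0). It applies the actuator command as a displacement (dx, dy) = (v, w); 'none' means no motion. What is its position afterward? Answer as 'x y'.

[0] dock off; wire := none
[1] cruise on (suppress); wire := (3, 0)
[2] return_home on (inhibit); wire := none
[3] explore_frontier off; pass none
[4] follow_wall on (suppress); wire := (-2, 3)
[5] escape off; pass (-2, 3)
[6] recharge on (suppress); wire := (-2, -1)
output (-2, -1)
position: (-4, 0) + (-2, -1) = (-6, -1)

-6 -1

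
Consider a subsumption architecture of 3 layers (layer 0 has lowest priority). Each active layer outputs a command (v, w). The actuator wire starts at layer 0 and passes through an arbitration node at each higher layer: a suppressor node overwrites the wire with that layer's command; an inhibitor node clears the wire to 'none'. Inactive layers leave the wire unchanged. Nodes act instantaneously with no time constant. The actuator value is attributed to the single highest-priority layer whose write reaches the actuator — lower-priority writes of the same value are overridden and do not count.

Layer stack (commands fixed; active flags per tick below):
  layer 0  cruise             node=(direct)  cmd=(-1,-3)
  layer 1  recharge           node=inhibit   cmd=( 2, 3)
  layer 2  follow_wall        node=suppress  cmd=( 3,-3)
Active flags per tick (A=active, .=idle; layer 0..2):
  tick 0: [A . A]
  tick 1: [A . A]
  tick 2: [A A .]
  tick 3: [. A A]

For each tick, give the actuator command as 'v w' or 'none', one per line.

3 -3
3 -3
none
3 -3

tick 0:
  L0 cruise: active, feeds wire = (-1, -3)
  L1 recharge: idle → wire stays (-1, -3)
  L2 follow_wall: active, suppressor → wire = (3, -3)
  actuator = (3, -3)
tick 1:
  L0 cruise: active, feeds wire = (-1, -3)
  L1 recharge: idle → wire stays (-1, -3)
  L2 follow_wall: active, suppressor → wire = (3, -3)
  actuator = (3, -3)
tick 2:
  L0 cruise: active, feeds wire = (-1, -3)
  L1 recharge: active, inhibitor → wire = none
  L2 follow_wall: idle → wire stays none
  actuator = none
tick 3:
  L0 cruise: idle → wire = none
  L1 recharge: active, inhibitor → wire = none
  L2 follow_wall: active, suppressor → wire = (3, -3)
  actuator = (3, -3)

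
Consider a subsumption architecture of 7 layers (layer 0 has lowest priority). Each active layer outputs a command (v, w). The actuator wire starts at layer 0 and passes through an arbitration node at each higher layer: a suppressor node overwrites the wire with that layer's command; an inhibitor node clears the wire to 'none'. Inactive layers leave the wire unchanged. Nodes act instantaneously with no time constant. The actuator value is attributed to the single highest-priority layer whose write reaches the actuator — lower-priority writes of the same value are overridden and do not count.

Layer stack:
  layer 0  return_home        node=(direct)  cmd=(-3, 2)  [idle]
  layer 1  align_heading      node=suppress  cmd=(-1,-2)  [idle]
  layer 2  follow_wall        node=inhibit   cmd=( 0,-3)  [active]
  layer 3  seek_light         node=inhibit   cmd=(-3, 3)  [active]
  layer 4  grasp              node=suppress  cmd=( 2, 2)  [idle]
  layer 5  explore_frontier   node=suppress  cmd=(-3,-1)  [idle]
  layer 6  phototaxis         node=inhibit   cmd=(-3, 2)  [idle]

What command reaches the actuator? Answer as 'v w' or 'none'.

none

layer 0 (return_home) idle — none
layer 1 (align_heading) idle — unchanged: none
layer 2 (follow_wall) active — inhibits: none
layer 3 (seek_light) active — inhibits: none
layer 4 (grasp) idle — unchanged: none
layer 5 (explore_frontier) idle — unchanged: none
layer 6 (phototaxis) idle — unchanged: none
→ actuator none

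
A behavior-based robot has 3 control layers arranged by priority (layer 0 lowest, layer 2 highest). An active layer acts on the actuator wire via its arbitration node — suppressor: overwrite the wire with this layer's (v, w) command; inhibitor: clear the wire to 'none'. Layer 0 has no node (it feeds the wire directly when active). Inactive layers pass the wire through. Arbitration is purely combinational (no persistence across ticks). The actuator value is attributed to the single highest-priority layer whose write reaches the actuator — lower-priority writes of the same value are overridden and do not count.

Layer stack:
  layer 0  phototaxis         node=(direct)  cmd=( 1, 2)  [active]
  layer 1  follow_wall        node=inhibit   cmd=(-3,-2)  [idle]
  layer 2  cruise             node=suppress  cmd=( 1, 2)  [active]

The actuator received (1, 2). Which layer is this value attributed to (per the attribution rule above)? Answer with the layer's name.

L0 phototaxis: active, feeds wire = (1, 2)
L1 follow_wall: idle → wire stays (1, 2)
L2 cruise: active, suppressor → wire = (1, 2)
actuator = (1, 2)
last writer: layer 2 = cruise

cruise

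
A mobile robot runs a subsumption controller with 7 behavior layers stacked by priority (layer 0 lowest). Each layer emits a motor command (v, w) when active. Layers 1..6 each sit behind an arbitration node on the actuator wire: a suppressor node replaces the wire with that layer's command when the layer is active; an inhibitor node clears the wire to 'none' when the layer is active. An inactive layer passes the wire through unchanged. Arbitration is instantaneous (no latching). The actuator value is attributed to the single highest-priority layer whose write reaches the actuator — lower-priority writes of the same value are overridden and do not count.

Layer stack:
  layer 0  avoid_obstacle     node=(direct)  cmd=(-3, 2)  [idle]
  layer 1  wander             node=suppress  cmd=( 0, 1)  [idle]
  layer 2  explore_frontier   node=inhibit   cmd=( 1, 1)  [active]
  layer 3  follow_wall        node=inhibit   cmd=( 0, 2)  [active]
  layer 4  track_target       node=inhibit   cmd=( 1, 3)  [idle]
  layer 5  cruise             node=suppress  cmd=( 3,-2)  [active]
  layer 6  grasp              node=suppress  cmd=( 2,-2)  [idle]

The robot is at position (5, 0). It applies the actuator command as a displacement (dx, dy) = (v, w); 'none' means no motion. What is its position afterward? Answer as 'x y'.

8 -2

layer 0 (avoid_obstacle) idle — none
layer 1 (wander) idle — unchanged: none
layer 2 (explore_frontier) active — inhibits: none
layer 3 (follow_wall) active — inhibits: none
layer 4 (track_target) idle — unchanged: none
layer 5 (cruise) active — suppresses: (3, -2)
layer 6 (grasp) idle — unchanged: (3, -2)
→ actuator (3, -2)
position: (5, 0) + (3, -2) = (8, -2)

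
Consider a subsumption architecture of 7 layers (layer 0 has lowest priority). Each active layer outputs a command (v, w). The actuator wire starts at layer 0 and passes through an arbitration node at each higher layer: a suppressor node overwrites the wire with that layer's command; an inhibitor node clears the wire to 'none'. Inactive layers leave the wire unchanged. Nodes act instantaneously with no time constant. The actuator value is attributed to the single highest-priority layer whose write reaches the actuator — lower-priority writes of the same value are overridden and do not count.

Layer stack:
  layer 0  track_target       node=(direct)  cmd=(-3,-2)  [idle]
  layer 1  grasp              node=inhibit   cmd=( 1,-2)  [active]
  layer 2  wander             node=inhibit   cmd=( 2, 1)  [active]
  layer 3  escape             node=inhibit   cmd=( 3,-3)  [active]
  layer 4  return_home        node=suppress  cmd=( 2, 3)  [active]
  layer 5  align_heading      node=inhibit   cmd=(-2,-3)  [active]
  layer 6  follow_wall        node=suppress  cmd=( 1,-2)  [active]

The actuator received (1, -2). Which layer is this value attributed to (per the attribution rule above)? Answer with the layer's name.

[0] track_target off; wire := none
[1] grasp on (inhibit); wire := none
[2] wander on (inhibit); wire := none
[3] escape on (inhibit); wire := none
[4] return_home on (suppress); wire := (2, 3)
[5] align_heading on (inhibit); wire := none
[6] follow_wall on (suppress); wire := (1, -2)
output (1, -2)
last writer: layer 6 = follow_wall

follow_wall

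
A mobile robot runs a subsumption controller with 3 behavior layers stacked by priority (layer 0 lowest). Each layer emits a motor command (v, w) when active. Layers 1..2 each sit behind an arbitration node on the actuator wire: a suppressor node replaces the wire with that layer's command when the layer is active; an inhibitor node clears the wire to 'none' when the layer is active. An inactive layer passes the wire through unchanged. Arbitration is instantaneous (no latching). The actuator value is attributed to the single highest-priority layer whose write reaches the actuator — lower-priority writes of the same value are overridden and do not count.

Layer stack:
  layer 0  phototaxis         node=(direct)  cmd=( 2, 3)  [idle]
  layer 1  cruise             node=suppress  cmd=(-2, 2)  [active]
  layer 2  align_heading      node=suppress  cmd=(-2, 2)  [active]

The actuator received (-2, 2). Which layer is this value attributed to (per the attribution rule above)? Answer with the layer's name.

align_heading

[0] phototaxis off; wire := none
[1] cruise on (suppress); wire := (-2, 2)
[2] align_heading on (suppress); wire := (-2, 2)
output (-2, 2)
last writer: layer 2 = align_heading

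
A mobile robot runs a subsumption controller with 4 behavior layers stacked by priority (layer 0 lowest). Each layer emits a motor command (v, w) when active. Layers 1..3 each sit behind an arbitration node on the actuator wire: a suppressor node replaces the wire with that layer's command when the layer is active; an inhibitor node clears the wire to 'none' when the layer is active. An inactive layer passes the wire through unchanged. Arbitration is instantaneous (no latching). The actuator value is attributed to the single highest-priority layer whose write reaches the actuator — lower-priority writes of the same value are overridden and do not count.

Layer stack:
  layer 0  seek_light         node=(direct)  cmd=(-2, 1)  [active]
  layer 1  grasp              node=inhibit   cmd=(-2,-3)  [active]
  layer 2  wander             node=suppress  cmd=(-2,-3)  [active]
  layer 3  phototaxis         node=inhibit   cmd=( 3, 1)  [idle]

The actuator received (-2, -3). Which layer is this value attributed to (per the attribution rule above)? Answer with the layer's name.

layer 0 (seek_light) active — direct: (-2, 1)
layer 1 (grasp) active — inhibits: none
layer 2 (wander) active — suppresses: (-2, -3)
layer 3 (phototaxis) idle — unchanged: (-2, -3)
→ actuator (-2, -3)
last writer: layer 2 = wander

wander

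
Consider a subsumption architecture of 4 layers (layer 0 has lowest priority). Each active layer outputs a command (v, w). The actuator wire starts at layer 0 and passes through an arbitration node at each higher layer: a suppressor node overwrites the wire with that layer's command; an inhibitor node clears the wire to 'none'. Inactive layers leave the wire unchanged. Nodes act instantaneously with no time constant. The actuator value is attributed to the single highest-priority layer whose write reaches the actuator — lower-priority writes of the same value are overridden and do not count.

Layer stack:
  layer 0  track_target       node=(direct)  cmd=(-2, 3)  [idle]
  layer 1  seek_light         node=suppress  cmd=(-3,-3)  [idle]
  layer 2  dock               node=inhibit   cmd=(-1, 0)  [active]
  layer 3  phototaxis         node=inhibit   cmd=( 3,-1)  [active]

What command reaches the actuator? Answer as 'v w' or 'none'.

[0] track_target off; wire := none
[1] seek_light off; pass none
[2] dock on (inhibit); wire := none
[3] phototaxis on (inhibit); wire := none
output none

none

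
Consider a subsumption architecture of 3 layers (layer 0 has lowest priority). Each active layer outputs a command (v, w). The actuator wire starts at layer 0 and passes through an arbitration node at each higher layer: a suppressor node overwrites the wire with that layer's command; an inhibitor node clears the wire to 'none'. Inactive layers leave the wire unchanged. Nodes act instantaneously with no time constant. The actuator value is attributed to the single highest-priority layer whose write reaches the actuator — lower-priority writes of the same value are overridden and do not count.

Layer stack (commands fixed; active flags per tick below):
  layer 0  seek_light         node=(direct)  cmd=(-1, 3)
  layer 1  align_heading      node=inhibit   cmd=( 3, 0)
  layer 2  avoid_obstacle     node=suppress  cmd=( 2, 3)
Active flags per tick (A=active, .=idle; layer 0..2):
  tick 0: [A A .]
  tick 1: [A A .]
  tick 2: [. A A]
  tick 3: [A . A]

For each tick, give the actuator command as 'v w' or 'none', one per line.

tick 0:
  layer 0 (seek_light) active — direct: (-1, 3)
  layer 1 (align_heading) active — inhibits: none
  layer 2 (avoid_obstacle) idle — unchanged: none
  → actuator none
tick 1:
  layer 0 (seek_light) active — direct: (-1, 3)
  layer 1 (align_heading) active — inhibits: none
  layer 2 (avoid_obstacle) idle — unchanged: none
  → actuator none
tick 2:
  layer 0 (seek_light) idle — none
  layer 1 (align_heading) active — inhibits: none
  layer 2 (avoid_obstacle) active — suppresses: (2, 3)
  → actuator (2, 3)
tick 3:
  layer 0 (seek_light) active — direct: (-1, 3)
  layer 1 (align_heading) idle — unchanged: (-1, 3)
  layer 2 (avoid_obstacle) active — suppresses: (2, 3)
  → actuator (2, 3)

none
none
2 3
2 3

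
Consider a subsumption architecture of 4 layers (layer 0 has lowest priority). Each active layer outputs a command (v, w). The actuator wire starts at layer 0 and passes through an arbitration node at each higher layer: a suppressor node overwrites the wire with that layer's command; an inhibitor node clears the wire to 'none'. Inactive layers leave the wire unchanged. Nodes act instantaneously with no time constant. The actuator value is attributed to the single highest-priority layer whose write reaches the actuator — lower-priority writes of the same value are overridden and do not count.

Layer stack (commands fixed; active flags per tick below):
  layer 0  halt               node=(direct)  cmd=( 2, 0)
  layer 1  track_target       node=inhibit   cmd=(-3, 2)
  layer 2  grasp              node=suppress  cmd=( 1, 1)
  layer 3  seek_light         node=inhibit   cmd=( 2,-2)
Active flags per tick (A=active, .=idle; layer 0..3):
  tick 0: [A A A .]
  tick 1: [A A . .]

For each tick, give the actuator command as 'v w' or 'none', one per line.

1 1
none

tick 0:
  [0] halt on; wire := (2, 0)
  [1] track_target on (inhibit); wire := none
  [2] grasp on (suppress); wire := (1, 1)
  [3] seek_light off; pass (1, 1)
  output (1, 1)
tick 1:
  [0] halt on; wire := (2, 0)
  [1] track_target on (inhibit); wire := none
  [2] grasp off; pass none
  [3] seek_light off; pass none
  output none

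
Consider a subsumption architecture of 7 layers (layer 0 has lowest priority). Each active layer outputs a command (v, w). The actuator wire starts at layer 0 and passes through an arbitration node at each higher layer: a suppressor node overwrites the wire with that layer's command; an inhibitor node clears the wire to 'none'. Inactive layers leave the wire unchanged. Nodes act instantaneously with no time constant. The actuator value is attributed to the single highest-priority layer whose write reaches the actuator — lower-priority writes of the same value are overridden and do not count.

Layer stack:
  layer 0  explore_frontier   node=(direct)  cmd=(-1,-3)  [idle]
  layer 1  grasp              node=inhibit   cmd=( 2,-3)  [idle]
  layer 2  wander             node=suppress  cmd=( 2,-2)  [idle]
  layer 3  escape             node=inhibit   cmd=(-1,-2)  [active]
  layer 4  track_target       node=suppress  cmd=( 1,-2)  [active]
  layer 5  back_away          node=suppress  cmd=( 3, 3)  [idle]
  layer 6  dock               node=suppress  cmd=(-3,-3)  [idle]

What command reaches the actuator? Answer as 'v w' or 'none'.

1 -2

layer 0 (explore_frontier) idle — none
layer 1 (grasp) idle — unchanged: none
layer 2 (wander) idle — unchanged: none
layer 3 (escape) active — inhibits: none
layer 4 (track_target) active — suppresses: (1, -2)
layer 5 (back_away) idle — unchanged: (1, -2)
layer 6 (dock) idle — unchanged: (1, -2)
→ actuator (1, -2)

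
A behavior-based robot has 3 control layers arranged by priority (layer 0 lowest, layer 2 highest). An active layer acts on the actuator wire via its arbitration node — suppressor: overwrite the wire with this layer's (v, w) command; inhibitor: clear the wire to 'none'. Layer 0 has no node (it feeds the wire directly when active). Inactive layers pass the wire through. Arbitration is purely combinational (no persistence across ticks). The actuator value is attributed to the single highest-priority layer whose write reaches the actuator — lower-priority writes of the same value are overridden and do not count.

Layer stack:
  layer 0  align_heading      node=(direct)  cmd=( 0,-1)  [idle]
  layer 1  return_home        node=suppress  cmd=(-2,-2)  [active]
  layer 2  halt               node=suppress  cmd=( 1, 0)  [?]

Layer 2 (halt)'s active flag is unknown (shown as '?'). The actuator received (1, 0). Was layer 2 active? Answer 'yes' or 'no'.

yes

If layer 2 is active=yes:
  actuator would be (1, 0)
If layer 2 is active=no:
  actuator would be (-2, -2)
Observed (1, 0), so layer 2 was active.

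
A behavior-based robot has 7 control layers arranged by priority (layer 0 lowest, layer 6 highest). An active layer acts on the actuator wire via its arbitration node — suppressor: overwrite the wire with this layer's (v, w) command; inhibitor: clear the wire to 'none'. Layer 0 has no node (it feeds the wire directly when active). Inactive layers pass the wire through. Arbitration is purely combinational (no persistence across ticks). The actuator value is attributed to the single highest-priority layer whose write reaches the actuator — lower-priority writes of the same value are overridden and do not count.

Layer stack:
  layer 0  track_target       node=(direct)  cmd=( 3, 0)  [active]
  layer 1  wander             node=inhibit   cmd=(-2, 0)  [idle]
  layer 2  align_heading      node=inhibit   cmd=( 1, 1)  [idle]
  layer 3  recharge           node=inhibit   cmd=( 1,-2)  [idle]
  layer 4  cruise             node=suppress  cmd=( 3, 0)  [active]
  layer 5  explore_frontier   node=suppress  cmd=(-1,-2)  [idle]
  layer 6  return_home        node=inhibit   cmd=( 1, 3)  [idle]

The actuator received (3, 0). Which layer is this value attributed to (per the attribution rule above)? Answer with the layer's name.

layer 0 (track_target) active — direct: (3, 0)
layer 1 (wander) idle — unchanged: (3, 0)
layer 2 (align_heading) idle — unchanged: (3, 0)
layer 3 (recharge) idle — unchanged: (3, 0)
layer 4 (cruise) active — suppresses: (3, 0)
layer 5 (explore_frontier) idle — unchanged: (3, 0)
layer 6 (return_home) idle — unchanged: (3, 0)
→ actuator (3, 0)
last writer: layer 4 = cruise

cruise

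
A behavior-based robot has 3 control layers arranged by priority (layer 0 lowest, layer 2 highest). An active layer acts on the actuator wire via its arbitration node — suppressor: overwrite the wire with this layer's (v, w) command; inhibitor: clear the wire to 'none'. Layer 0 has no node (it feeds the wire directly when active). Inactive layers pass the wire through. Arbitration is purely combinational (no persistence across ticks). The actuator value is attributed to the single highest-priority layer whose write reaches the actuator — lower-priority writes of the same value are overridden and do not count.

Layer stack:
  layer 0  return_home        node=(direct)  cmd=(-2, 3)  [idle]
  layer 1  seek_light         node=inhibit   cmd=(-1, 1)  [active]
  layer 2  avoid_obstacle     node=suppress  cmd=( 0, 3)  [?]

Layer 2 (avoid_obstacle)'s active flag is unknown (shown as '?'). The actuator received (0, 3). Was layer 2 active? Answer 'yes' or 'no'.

yes

If layer 2 is active=yes:
  actuator would be (0, 3)
If layer 2 is active=no:
  actuator would be none
Observed (0, 3), so layer 2 was active.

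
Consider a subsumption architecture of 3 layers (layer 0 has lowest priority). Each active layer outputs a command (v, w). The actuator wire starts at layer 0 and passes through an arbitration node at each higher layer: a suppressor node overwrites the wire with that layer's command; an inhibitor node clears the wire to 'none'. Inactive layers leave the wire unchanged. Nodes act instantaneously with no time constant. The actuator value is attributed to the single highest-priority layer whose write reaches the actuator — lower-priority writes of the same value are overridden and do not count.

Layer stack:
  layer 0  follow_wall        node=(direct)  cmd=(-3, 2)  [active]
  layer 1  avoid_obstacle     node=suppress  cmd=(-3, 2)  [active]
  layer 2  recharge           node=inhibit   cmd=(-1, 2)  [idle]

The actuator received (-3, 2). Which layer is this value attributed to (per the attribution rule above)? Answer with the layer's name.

avoid_obstacle

L0 follow_wall: active, feeds wire = (-3, 2)
L1 avoid_obstacle: active, suppressor → wire = (-3, 2)
L2 recharge: idle → wire stays (-3, 2)
actuator = (-3, 2)
last writer: layer 1 = avoid_obstacle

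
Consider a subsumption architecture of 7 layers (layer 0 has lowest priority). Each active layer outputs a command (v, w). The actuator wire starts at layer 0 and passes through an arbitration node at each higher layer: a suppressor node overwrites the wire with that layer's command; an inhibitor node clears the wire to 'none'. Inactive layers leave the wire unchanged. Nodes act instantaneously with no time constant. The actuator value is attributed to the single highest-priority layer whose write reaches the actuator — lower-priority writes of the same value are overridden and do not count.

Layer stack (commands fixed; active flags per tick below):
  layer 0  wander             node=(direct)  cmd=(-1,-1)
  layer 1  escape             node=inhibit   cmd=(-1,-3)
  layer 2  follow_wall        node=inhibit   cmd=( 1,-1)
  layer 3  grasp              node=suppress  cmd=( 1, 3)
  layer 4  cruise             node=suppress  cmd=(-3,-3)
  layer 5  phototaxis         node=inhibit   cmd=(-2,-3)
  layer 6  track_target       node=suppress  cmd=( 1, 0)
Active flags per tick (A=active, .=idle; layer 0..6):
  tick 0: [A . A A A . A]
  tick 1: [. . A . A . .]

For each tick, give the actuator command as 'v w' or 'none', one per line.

1 0
-3 -3

tick 0:
  L0 wander: active, feeds wire = (-1, -1)
  L1 escape: idle → wire stays (-1, -1)
  L2 follow_wall: active, inhibitor → wire = none
  L3 grasp: active, suppressor → wire = (1, 3)
  L4 cruise: active, suppressor → wire = (-3, -3)
  L5 phototaxis: idle → wire stays (-3, -3)
  L6 track_target: active, suppressor → wire = (1, 0)
  actuator = (1, 0)
tick 1:
  L0 wander: idle → wire = none
  L1 escape: idle → wire stays none
  L2 follow_wall: active, inhibitor → wire = none
  L3 grasp: idle → wire stays none
  L4 cruise: active, suppressor → wire = (-3, -3)
  L5 phototaxis: idle → wire stays (-3, -3)
  L6 track_target: idle → wire stays (-3, -3)
  actuator = (-3, -3)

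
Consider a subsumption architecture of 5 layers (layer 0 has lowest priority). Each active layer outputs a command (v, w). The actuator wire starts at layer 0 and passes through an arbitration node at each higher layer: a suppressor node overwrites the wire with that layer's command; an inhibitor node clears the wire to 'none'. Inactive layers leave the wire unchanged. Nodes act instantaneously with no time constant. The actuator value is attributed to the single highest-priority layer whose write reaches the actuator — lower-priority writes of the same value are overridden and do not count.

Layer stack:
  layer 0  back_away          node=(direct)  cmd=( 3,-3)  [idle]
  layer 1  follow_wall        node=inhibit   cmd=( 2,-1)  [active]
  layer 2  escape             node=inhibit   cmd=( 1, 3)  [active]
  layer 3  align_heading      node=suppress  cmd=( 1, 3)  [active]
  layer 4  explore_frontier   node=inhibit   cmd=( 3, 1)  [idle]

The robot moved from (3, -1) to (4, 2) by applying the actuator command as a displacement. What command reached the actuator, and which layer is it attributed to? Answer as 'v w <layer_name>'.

1 3 align_heading

displacement = (4, 2) − (3, -1) = (1, 3)
L0 back_away: idle → wire = none
L1 follow_wall: active, inhibitor → wire = none
L2 escape: active, inhibitor → wire = none
L3 align_heading: active, suppressor → wire = (1, 3)
L4 explore_frontier: idle → wire stays (1, 3)
actuator = (1, 3) — from layer 3 (align_heading)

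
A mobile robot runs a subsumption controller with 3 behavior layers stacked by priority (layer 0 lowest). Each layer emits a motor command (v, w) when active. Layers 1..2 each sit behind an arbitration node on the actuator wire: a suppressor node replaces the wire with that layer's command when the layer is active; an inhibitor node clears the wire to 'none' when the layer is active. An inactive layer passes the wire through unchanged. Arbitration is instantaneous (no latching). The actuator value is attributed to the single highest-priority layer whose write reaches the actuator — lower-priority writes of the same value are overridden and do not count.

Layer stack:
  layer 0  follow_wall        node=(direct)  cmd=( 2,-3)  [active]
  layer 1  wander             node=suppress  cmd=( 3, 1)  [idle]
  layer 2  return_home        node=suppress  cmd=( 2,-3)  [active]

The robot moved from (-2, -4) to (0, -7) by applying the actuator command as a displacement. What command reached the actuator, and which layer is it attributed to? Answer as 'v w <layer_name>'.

2 -3 return_home

displacement = (0, -7) − (-2, -4) = (2, -3)
[0] follow_wall on; wire := (2, -3)
[1] wander off; pass (2, -3)
[2] return_home on (suppress); wire := (2, -3)
output (2, -3) — from layer 2 (return_home)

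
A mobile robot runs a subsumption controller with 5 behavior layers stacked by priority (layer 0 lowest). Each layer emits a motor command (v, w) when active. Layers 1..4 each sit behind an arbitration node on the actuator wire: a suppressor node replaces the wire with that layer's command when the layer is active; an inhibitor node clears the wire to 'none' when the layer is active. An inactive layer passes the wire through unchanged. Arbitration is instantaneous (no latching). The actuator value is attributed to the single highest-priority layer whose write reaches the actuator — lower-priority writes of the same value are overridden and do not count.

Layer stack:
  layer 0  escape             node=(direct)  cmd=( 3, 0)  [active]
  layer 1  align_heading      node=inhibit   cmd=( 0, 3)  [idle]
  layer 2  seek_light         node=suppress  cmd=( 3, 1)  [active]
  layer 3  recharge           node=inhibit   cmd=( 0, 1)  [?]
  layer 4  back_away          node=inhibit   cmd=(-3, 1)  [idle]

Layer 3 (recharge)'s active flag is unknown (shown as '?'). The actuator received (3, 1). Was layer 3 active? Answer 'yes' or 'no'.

If layer 3 is active=yes:
  actuator would be none
If layer 3 is active=no:
  actuator would be (3, 1)
Observed (3, 1), so layer 3 was idle.

no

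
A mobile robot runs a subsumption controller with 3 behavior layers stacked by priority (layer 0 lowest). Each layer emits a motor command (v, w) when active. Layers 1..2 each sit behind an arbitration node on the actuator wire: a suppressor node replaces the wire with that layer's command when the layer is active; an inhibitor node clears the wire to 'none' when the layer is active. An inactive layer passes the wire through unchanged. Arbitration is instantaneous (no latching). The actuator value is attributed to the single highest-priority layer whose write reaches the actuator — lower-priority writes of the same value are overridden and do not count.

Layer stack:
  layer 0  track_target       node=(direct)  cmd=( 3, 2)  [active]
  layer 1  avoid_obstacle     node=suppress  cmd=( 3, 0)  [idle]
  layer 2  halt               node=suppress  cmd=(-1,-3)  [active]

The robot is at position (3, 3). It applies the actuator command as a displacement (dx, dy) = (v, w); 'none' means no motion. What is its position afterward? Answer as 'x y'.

[0] track_target on; wire := (3, 2)
[1] avoid_obstacle off; pass (3, 2)
[2] halt on (suppress); wire := (-1, -3)
output (-1, -3)
position: (3, 3) + (-1, -3) = (2, 0)

2 0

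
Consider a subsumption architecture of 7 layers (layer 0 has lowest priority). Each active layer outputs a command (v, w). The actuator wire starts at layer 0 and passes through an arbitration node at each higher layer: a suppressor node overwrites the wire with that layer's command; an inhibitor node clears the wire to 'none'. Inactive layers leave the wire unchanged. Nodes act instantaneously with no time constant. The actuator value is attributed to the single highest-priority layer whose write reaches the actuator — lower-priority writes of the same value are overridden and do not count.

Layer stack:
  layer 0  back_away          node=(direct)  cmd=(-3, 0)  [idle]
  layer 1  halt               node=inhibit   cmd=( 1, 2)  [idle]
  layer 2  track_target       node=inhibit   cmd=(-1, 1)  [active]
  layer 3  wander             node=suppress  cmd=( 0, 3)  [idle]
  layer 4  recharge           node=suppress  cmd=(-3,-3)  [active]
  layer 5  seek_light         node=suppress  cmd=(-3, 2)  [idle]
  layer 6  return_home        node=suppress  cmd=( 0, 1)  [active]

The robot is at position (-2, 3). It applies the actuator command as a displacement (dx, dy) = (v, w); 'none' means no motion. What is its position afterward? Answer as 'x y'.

-2 4

layer 0 (back_away) idle — none
layer 1 (halt) idle — unchanged: none
layer 2 (track_target) active — inhibits: none
layer 3 (wander) idle — unchanged: none
layer 4 (recharge) active — suppresses: (-3, -3)
layer 5 (seek_light) idle — unchanged: (-3, -3)
layer 6 (return_home) active — suppresses: (0, 1)
→ actuator (0, 1)
position: (-2, 3) + (0, 1) = (-2, 4)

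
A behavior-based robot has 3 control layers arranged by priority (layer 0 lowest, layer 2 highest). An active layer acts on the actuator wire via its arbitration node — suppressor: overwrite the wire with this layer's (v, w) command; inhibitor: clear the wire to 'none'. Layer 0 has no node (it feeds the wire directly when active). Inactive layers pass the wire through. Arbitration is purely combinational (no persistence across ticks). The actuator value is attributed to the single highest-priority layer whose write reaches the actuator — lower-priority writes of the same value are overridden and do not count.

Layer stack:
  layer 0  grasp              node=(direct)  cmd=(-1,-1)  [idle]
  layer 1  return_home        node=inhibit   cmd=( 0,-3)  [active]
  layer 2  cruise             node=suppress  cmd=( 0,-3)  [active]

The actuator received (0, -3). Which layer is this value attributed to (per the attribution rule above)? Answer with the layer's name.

layer 0 (grasp) idle — none
layer 1 (return_home) active — inhibits: none
layer 2 (cruise) active — suppresses: (0, -3)
→ actuator (0, -3)
last writer: layer 2 = cruise

cruise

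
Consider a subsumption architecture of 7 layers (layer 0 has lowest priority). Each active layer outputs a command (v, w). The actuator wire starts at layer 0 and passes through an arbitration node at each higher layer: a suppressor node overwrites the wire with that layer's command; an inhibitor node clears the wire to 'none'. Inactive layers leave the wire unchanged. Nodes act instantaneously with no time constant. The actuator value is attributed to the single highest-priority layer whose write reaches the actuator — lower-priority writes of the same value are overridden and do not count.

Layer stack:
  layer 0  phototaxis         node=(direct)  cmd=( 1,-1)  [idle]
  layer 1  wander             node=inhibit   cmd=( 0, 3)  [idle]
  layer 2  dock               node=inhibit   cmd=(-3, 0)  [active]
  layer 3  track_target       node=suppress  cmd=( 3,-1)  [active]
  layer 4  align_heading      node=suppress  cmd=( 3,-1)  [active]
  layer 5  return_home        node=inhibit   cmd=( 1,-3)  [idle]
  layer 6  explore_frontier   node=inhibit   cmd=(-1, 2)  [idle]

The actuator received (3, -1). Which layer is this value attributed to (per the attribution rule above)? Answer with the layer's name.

L0 phototaxis: idle → wire = none
L1 wander: idle → wire stays none
L2 dock: active, inhibitor → wire = none
L3 track_target: active, suppressor → wire = (3, -1)
L4 align_heading: active, suppressor → wire = (3, -1)
L5 return_home: idle → wire stays (3, -1)
L6 explore_frontier: idle → wire stays (3, -1)
actuator = (3, -1)
last writer: layer 4 = align_heading

align_heading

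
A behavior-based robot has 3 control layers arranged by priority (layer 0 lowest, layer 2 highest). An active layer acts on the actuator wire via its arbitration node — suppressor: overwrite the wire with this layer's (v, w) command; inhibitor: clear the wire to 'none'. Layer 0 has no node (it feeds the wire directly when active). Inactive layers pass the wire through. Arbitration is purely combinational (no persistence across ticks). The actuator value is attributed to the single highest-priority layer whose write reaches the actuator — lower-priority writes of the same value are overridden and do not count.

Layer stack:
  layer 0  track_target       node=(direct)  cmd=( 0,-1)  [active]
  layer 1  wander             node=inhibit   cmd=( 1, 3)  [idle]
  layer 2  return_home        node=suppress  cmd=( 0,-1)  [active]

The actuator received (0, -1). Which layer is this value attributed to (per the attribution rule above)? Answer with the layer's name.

return_home

layer 0 (track_target) active — direct: (0, -1)
layer 1 (wander) idle — unchanged: (0, -1)
layer 2 (return_home) active — suppresses: (0, -1)
→ actuator (0, -1)
last writer: layer 2 = return_home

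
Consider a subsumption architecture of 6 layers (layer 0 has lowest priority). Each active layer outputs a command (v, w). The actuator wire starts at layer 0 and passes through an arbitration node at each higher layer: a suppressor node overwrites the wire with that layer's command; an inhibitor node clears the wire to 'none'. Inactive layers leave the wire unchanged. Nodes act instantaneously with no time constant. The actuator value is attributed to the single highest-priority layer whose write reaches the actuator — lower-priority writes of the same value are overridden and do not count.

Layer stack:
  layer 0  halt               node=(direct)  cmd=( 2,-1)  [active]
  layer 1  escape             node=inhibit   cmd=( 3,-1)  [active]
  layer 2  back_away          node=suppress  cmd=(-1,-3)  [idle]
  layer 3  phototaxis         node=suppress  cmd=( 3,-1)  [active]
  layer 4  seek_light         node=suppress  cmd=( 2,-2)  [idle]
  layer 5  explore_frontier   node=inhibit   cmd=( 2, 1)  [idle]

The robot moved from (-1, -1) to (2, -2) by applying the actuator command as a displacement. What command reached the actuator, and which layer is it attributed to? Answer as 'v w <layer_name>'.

displacement = (2, -2) − (-1, -1) = (3, -1)
L0 halt: active, feeds wire = (2, -1)
L1 escape: active, inhibitor → wire = none
L2 back_away: idle → wire stays none
L3 phototaxis: active, suppressor → wire = (3, -1)
L4 seek_light: idle → wire stays (3, -1)
L5 explore_frontier: idle → wire stays (3, -1)
actuator = (3, -1) — from layer 3 (phototaxis)

3 -1 phototaxis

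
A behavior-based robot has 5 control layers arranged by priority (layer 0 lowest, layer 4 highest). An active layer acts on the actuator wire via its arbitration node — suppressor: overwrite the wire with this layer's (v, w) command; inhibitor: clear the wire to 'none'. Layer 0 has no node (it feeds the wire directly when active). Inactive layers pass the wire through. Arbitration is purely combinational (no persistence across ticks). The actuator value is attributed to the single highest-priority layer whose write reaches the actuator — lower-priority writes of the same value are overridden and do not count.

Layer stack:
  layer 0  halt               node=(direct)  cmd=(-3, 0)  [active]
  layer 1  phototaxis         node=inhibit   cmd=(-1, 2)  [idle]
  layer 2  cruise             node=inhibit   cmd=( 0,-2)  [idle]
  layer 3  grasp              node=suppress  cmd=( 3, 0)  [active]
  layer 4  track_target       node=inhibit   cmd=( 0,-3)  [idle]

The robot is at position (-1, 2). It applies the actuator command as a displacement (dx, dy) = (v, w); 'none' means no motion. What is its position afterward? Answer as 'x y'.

2 2

L0 halt: active, feeds wire = (-3, 0)
L1 phototaxis: idle → wire stays (-3, 0)
L2 cruise: idle → wire stays (-3, 0)
L3 grasp: active, suppressor → wire = (3, 0)
L4 track_target: idle → wire stays (3, 0)
actuator = (3, 0)
position: (-1, 2) + (3, 0) = (2, 2)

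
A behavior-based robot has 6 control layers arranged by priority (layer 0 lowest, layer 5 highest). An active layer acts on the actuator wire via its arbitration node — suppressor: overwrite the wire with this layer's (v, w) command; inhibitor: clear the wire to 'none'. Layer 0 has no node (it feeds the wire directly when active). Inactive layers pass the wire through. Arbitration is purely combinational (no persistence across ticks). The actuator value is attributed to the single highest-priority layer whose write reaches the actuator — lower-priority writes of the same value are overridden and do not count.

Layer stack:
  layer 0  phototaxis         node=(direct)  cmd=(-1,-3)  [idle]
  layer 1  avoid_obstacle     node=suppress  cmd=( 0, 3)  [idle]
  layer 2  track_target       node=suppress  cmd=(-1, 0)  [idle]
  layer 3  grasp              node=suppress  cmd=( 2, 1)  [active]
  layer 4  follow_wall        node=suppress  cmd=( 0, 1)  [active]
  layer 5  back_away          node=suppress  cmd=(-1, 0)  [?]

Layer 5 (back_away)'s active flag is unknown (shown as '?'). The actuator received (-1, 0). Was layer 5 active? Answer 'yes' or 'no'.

yes

If layer 5 is active=yes:
  actuator would be (-1, 0)
If layer 5 is active=no:
  actuator would be (0, 1)
Observed (-1, 0), so layer 5 was active.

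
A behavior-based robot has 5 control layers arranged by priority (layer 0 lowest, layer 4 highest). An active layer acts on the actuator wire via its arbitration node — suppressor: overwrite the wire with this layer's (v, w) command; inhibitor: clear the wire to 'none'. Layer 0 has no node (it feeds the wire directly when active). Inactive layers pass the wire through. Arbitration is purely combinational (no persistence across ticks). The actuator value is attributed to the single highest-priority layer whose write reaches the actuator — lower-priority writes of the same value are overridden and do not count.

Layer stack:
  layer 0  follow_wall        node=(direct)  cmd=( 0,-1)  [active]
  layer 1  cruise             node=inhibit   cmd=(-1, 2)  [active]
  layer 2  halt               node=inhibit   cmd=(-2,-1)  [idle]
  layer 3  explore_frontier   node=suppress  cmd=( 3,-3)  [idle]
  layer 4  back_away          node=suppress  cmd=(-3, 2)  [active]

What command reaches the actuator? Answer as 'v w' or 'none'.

layer 0 (follow_wall) active — direct: (0, -1)
layer 1 (cruise) active — inhibits: none
layer 2 (halt) idle — unchanged: none
layer 3 (explore_frontier) idle — unchanged: none
layer 4 (back_away) active — suppresses: (-3, 2)
→ actuator (-3, 2)

-3 2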